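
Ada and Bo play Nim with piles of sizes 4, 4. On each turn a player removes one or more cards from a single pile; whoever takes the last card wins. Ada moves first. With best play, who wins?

Bo wins

Compute the nim-sum pairwise:
4 ^ 4 = 0
The nim-sum is 0, so this is a P-position: the player to move is in a losing position under optimal play; Ada is about to move from it and so loses — Bo wins.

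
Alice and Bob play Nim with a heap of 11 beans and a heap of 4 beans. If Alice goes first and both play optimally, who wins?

Alice wins

Compute the nim-sum pairwise:
11 XOR 4 = 15
The nim-sum is 15 ≠ 0, so this is an N-position: the player to move can win; Alice has a winning move.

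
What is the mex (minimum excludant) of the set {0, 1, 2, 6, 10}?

3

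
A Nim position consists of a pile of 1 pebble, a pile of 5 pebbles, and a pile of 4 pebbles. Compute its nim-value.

0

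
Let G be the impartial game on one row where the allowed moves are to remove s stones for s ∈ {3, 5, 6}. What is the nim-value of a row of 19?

Compute g(0), g(1), … for moves {3, 5, 6}:
k:     0  1  2  3  4  5  6  7  8  9 10 11 12 13 14 15 16 17 18 19
g(k):  0  0  0  1  1  1  2  2  2  0  0  0  1  1  1  2  2  2  0  0
So g(19) = 0.

0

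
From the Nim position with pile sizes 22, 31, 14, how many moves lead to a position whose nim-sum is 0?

3

Write each in binary and XOR column by column:
  10110  (22)
  11111  (31)
  01110  (14)
  -----
  00111  (7)
The overall nim-sum is X = 7. A pile of size p has a winning move iff p XOR X < p (reduce it to p XOR X).
  22: 22 XOR 7 = 17 < 22 — winning move (to 17).
  31: 31 XOR 7 = 24 < 31 — winning move (to 24).
  14: 14 XOR 7 = 9 < 14 — winning move (to 9).
That gives 3 winning moves.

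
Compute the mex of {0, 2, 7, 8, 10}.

1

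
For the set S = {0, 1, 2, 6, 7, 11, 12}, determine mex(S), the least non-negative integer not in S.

3

The values 0, 1, 2 are all present; 3 is the first non-negative integer missing from the set.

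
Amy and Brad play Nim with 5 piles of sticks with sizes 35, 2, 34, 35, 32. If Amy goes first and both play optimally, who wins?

Write each in binary and XOR column by column:
  100011  (35)
  000010  (2)
  100010  (34)
  100011  (35)
  100000  (32)
  ------
  000000  (0)
The nim-sum is 0, so this is a P-position: the player to move is in a losing position under optimal play; Amy is about to move from it and so loses — Brad wins.

Brad wins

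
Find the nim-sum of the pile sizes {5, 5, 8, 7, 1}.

14

Compute the nim-sum pairwise:
5 ^ 5 = 0
0 ^ 8 = 8
8 ^ 7 = 15
15 ^ 1 = 14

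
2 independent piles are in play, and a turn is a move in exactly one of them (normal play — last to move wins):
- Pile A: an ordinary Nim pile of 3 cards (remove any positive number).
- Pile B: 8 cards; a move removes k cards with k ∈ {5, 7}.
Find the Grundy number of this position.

2

Pile A is a plain Nim pile of size 3, so its Grundy value is 3.
For pile B, compute g(0), g(1), … with moves {5, 7}:
g(0) = mex{} = 0
g(1) = mex{} = 0
g(2) = mex{} = 0
g(3) = mex{} = 0
g(4) = mex{} = 0
g(5) = mex{0} = 1
g(6) = mex{0} = 1
g(7) = mex{0} = 1
g(8) = mex{0} = 1
So g(8) = 1.
By the Sprague-Grundy theorem, the Grundy value of a sum of independent games is the XOR of the component values.
Combined value = 3 ⊕ 1 = 2.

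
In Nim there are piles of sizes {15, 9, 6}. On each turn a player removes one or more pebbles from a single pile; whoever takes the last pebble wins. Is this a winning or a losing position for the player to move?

Nim-sum: 15 ^ 9 ^ 6 = 0.
The nim-sum is 0, so this is a P-position: the player to move is in a losing position under optimal play.

Losing position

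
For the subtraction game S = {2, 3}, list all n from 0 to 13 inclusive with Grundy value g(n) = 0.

Grundy values for subtraction set {2, 3}:
g(0) = mex{} = 0
g(1) = mex{} = 0
g(2) = mex{0} = 1
g(3) = mex{0} = 1
g(4) = mex{0,1} = 2
g(5) = mex{1} = 0
g(6) = mex{1,2} = 0
g(7) = mex{0,2} = 1
g(8) = mex{0} = 1
g(9) = mex{0,1} = 2
g(10) = mex{1} = 0
g(11) = mex{1,2} = 0
g(12) = mex{0,2} = 1
g(13) = mex{0} = 1
The P-positions (g = 0) in 0..13 are 0, 1, 5, 6, 10, 11.

0, 1, 5, 6, 10, 11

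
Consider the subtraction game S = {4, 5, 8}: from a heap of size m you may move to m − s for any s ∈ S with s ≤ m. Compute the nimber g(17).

1

Compute g(0), g(1), … for moves {4, 5, 8}:
k:     0  1  2  3  4  5  6  7  8  9 10 11 12 13 14 15 16 17
g(k):  0  0  0  0  1  1  1  1  2  2  2  2  0  0  0  0  1  1
So g(17) = 1.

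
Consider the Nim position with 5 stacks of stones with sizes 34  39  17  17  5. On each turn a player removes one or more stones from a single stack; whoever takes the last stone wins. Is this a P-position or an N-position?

P-position

Compute the nim-sum pairwise:
34 ⊕ 39 = 5
5 ⊕ 17 = 20
20 ⊕ 17 = 5
5 ⊕ 5 = 0
The nim-sum is 0, so this is a P-position: the player to move is in a losing position under optimal play.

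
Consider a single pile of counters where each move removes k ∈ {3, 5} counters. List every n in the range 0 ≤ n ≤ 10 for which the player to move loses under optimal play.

0, 1, 2, 8, 9, 10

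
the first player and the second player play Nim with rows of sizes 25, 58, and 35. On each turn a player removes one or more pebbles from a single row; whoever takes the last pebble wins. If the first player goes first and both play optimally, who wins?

the second player wins

Compute the nim-sum pairwise:
25 XOR 58 = 35
35 XOR 35 = 0
The nim-sum is 0, so this is a P-position: the player to move is in a losing position under optimal play; the first player is about to move from it and so loses — the second player wins.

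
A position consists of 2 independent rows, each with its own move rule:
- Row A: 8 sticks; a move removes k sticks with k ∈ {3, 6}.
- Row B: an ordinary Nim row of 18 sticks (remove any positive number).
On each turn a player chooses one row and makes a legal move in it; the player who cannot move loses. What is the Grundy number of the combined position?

Grundy values for row A (subtraction set {3, 6}):
k:     0  1  2  3  4  5  6  7  8
g(k):  0  0  0  1  1  1  2  2  2
So g(8) = 2.
Row B is a plain Nim row of size 18, so its Grundy value is 18.
The value of a disjunctive sum is the nim-sum of the parts.
Combined value = 2 XOR 18 = 16.

16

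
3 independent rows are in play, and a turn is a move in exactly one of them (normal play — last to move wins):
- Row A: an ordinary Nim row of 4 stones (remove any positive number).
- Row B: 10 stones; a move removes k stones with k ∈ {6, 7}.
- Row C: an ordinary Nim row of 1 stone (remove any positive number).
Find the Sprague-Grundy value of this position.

4

Row A is a plain Nim row of size 4, so its Grundy value is 4.
For row B, compute g(0), g(1), … with moves {6, 7}:
k:     0  1  2  3  4  5  6  7  8  9 10
g(k):  0  0  0  0  0  0  1  1  1  1  1
So g(10) = 1.
Row C is a plain Nim row of size 1, so its Grundy value is 1.
The value of a disjunctive sum is the nim-sum of the parts.
Combined value = 4 XOR 1 XOR 1 = 4.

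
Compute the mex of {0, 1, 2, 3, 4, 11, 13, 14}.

5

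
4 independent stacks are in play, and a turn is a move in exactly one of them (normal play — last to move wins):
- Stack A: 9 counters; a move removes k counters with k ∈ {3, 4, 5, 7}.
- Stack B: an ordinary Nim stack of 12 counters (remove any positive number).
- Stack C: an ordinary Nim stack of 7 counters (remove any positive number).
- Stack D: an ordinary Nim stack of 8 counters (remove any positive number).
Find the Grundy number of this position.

0

Grundy values for stack A (subtraction set {3, 4, 5, 7}):
g(0) = mex{} = 0
g(1) = mex{} = 0
g(2) = mex{} = 0
g(3) = mex{0} = 1
g(4) = mex{0} = 1
g(5) = mex{0} = 1
g(6) = mex{0,1} = 2
g(7) = mex{0,1} = 2
g(8) = mex{0,1} = 2
g(9) = mex{0,1,2} = 3
So g(9) = 3.
Stack B is a plain Nim stack of size 12, so its Grundy value is 12.
Stack C is a plain Nim stack of size 7, so its Grundy value is 7.
Stack D is a plain Nim stack of size 8, so its Grundy value is 8.
By the Sprague-Grundy theorem, the Grundy value of a sum of independent games is the XOR of the component values.
Combined value = 3 ⊕ 12 ⊕ 7 ⊕ 8 = 0.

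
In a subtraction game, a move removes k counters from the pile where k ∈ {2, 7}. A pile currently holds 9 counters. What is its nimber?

0

Compute g(0), g(1), … for moves {2, 7}:
k:     0  1  2  3  4  5  6  7  8  9
g(k):  0  0  1  1  0  0  1  1  2  0
So g(9) = 0.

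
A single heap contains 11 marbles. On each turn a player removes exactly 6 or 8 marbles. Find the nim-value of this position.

1

Grundy values for subtraction set {6, 8}:
k:     0  1  2  3  4  5  6  7  8  9 10 11
g(k):  0  0  0  0  0  0  1  1  1  1  1  1
So g(11) = 1.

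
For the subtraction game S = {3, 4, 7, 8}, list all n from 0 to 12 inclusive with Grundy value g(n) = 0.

0, 1, 2, 11, 12

Build the Grundy sequence with g(k) = mex{g(k−s) : s ∈ {3, 4, 7, 8}, s ≤ k}:
k:     0  1  2  3  4  5  6  7  8  9 10 11 12
g(k):  0  0  0  1  1  1  2  2  2  3  3  0  0
The P-positions (g = 0) in 0..12 are 0, 1, 2, 11, 12.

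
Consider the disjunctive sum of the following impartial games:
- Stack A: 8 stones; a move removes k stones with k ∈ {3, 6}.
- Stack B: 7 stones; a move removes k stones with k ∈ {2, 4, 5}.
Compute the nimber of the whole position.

For stack A, compute g(0), g(1), … with moves {3, 6}:
g(0) = mex{} = 0
g(1) = mex{} = 0
g(2) = mex{} = 0
g(3) = mex{0} = 1
g(4) = mex{0} = 1
g(5) = mex{0} = 1
g(6) = mex{0,1} = 2
g(7) = mex{0,1} = 2
g(8) = mex{0,1} = 2
So g(8) = 2.
Build the Grundy sequence for stack B with g(k) = mex{g(k−s) : s ∈ {2, 4, 5}, s ≤ k}:
g(0) = mex{} = 0
g(1) = mex{} = 0
g(2) = mex{0} = 1
g(3) = mex{0} = 1
g(4) = mex{0,1} = 2
g(5) = mex{0,1} = 2
g(6) = mex{0,1,2} = 3
g(7) = mex{1,2} = 0
So g(7) = 0.
By the Sprague-Grundy theorem, the Grundy value of a sum of independent games is the XOR of the component values.
Combined value = 2 XOR 0 = 2.

2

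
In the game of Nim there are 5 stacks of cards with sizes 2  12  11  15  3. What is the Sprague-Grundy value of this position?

Nim-sum: 2 ^ 12 ^ 11 ^ 15 ^ 3 = 9.

9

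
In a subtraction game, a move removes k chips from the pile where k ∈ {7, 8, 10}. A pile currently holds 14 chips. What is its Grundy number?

2

Grundy values for subtraction set {7, 8, 10}:
k:     0  1  2  3  4  5  6  7  8  9 10 11 12 13 14
g(k):  0  0  0  0  0  0  0  1  1  1  1  1  1  1  2
So g(14) = 2.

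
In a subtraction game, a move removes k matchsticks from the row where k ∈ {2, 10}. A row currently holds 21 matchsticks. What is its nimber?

0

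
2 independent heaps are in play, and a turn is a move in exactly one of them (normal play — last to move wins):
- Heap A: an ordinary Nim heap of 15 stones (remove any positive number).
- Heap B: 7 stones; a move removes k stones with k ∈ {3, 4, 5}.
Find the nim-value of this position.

13

Heap A is a plain Nim heap of size 15, so its Grundy value is 15.
For heap B, compute g(0), g(1), … with moves {3, 4, 5}:
k:     0  1  2  3  4  5  6  7
g(k):  0  0  0  1  1  1  2  2
So g(7) = 2.
The value of a disjunctive sum is the nim-sum of the parts.
Combined value = 15 ⊕ 2 = 13.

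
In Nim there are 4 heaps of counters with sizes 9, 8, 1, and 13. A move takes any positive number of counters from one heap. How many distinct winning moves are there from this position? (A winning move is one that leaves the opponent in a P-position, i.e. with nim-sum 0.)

3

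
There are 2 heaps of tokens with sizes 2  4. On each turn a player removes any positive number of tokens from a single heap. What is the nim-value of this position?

Compute the nim-sum pairwise:
2 ⊕ 4 = 6

6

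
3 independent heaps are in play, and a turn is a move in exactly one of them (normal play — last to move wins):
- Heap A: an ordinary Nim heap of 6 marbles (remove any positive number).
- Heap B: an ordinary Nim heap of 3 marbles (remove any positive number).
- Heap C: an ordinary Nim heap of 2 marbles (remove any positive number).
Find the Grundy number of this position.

7

Heap A is a plain Nim heap of size 6, so its Grundy value is 6.
Heap B is a plain Nim heap of size 3, so its Grundy value is 3.
Heap C is a plain Nim heap of size 2, so its Grundy value is 2.
By the Sprague-Grundy theorem, the Grundy value of a sum of independent games is the XOR of the component values.
Combined value = 6 ⊕ 3 ⊕ 2 = 7.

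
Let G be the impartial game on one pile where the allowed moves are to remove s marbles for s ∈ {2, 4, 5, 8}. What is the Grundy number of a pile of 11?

2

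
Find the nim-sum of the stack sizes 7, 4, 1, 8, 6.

12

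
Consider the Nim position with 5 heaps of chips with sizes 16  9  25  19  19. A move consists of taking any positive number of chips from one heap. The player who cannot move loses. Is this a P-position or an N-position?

P-position

Compute the nim-sum pairwise:
16 XOR 9 = 25
25 XOR 25 = 0
0 XOR 19 = 19
19 XOR 19 = 0
The nim-sum is 0, so this is a P-position: the player to move is in a losing position under optimal play.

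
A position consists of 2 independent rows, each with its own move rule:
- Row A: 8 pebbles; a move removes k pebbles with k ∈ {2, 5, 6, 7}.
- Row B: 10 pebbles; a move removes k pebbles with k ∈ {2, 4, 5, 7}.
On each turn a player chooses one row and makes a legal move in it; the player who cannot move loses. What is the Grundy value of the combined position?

For row A, compute g(0), g(1), … with moves {2, 5, 6, 7}:
k:     0  1  2  3  4  5  6  7  8
g(k):  0  0  1  1  0  2  1  3  2
So g(8) = 2.
For row B, compute g(0), g(1), … with moves {2, 4, 5, 7}:
g(0) = mex{} = 0
g(1) = mex{} = 0
g(2) = mex{0} = 1
g(3) = mex{0} = 1
g(4) = mex{0,1} = 2
g(5) = mex{0,1} = 2
g(6) = mex{0,1,2} = 3
g(7) = mex{0,1,2} = 3
g(8) = mex{0,1,2,3} = 4
g(9) = mex{1,2,3} = 0
g(10) = mex{1,2,3,4} = 0
So g(10) = 0.
By the Sprague-Grundy theorem, the Grundy value of a sum of independent games is the XOR of the component values.
Combined value = 2 XOR 0 = 2.

2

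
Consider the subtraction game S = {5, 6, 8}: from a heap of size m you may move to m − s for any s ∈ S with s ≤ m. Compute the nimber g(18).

1

Compute g(0), g(1), … for moves {5, 6, 8}:
k:     0  1  2  3  4  5  6  7  8  9 10 11 12 13 14 15 16 17 18
g(k):  0  0  0  0  0  1  1  1  1  1  2  2  2  0  0  0  0  0  1
So g(18) = 1.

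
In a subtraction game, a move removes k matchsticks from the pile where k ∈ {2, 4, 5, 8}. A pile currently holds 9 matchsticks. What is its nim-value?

Grundy values for subtraction set {2, 4, 5, 8}:
k:     0  1  2  3  4  5  6  7  8  9
g(k):  0  0  1  1  2  2  3  0  4  1
So g(9) = 1.

1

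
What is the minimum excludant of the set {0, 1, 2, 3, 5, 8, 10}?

The values 0, 1, 2, 3 are all present; 4 is the first non-negative integer missing from the set.

4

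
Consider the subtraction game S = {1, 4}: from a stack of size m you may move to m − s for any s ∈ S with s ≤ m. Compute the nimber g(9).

Build the Grundy sequence with g(k) = mex{g(k−s) : s ∈ {1, 4}, s ≤ k}:
k:     0  1  2  3  4  5  6  7  8  9
g(k):  0  1  0  1  2  0  1  0  1  2
So g(9) = 2.

2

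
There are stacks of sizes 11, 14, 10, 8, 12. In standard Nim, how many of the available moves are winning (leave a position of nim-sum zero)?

5

In binary:
  1011  (11)
  1110  (14)
  1010  (10)
  1000  (8)
  1100  (12)
  ----
  1011  (11)
The overall nim-sum is X = 11. A stack of size p has a winning move iff p XOR X < p (reduce it to p XOR X).
  11: 11 XOR 11 = 0 < 11 — winning move (to 0).
  14: 14 XOR 11 = 5 < 14 — winning move (to 5).
  10: 10 XOR 11 = 1 < 10 — winning move (to 1).
  8: 8 XOR 11 = 3 < 8 — winning move (to 3).
  12: 12 XOR 11 = 7 < 12 — winning move (to 7).
That gives 5 winning moves.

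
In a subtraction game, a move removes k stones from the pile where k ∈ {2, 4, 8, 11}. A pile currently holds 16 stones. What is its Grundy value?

Build the Grundy sequence with g(k) = mex{g(k−s) : s ∈ {2, 4, 8, 11}, s ≤ k}:
k:     0  1  2  3  4  5  6  7  8  9 10 11 12 13 14 15 16
g(k):  0  0  1  1  2  2  0  0  1  1  2  2  3  0  4  1  0
So g(16) = 0.

0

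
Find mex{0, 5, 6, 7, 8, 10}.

1

0 is in the set but 1 is not, so the mex is 1.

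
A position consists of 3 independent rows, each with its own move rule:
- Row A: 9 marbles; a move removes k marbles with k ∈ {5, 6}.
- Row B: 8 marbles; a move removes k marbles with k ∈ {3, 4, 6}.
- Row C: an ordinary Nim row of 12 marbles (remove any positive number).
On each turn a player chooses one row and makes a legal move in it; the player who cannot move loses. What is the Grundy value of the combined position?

15

For row A, compute g(0), g(1), … with moves {5, 6}:
k:     0  1  2  3  4  5  6  7  8  9
g(k):  0  0  0  0  0  1  1  1  1  1
So g(9) = 1.
Build the Grundy sequence for row B with g(k) = mex{g(k−s) : s ∈ {3, 4, 6}, s ≤ k}:
k:     0  1  2  3  4  5  6  7  8
g(k):  0  0  0  1  1  1  2  2  2
So g(8) = 2.
Row C is a plain Nim row of size 12, so its Grundy value is 12.
The value of a disjunctive sum is the nim-sum of the parts.
Combined value = 1 XOR 2 XOR 12 = 15.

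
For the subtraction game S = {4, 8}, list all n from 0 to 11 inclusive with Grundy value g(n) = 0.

0, 1, 2, 3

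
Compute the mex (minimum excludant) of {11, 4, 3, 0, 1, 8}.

2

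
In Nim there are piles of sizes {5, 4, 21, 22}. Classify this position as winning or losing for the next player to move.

Winning position

Nim-sum: 5 ^ 4 ^ 21 ^ 22 = 2.
The nim-sum is 2 ≠ 0, so this is an N-position: the player to move can win.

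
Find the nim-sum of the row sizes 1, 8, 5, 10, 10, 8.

4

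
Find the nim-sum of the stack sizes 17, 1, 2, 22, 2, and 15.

9

In binary:
  10001  (17)
  00001  (1)
  00010  (2)
  10110  (22)
  00010  (2)
  01111  (15)
  -----
  01001  (9)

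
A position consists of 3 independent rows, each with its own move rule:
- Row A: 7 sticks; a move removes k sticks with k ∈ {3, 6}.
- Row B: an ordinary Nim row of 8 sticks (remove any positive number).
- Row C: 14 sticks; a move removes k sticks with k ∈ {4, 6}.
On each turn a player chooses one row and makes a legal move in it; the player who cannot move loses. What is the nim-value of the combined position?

11

Build the Grundy sequence for row A with g(k) = mex{g(k−s) : s ∈ {3, 6}, s ≤ k}:
g(0) = mex{} = 0
g(1) = mex{} = 0
g(2) = mex{} = 0
g(3) = mex{0} = 1
g(4) = mex{0} = 1
g(5) = mex{0} = 1
g(6) = mex{0,1} = 2
g(7) = mex{0,1} = 2
So g(7) = 2.
Row B is a plain Nim row of size 8, so its Grundy value is 8.
Build the Grundy sequence for row C with g(k) = mex{g(k−s) : s ∈ {4, 6}, s ≤ k}:
k:     0  1  2  3  4  5  6  7  8  9 10 11 12 13 14
g(k):  0  0  0  0  1  1  1  1  2  2  0  0  0  0  1
So g(14) = 1.
By the Sprague-Grundy theorem, the Grundy value of a sum of independent games is the XOR of the component values.
Combined value = 2 XOR 8 XOR 1 = 11.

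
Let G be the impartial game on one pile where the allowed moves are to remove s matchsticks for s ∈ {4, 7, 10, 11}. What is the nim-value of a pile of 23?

Build the Grundy sequence with g(k) = mex{g(k−s) : s ∈ {4, 7, 10, 11}, s ≤ k}:
k:     0  1  2  3  4  5  6  7  8  9 10 11 12 13 14 15 16 17 18 19 20 21 22 23
g(k):  0  0  0  0  1  1  1  1  2  2  2  2  3  3  3  0  0  0  0  1  1  1  1  2
So g(23) = 2.

2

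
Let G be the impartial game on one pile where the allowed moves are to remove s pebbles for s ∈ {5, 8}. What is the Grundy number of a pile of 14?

0

Build the Grundy sequence with g(k) = mex{g(k−s) : s ∈ {5, 8}, s ≤ k}:
g(0) = mex{} = 0
g(1) = mex{} = 0
g(2) = mex{} = 0
g(3) = mex{} = 0
g(4) = mex{} = 0
g(5) = mex{0} = 1
g(6) = mex{0} = 1
g(7) = mex{0} = 1
g(8) = mex{0} = 1
g(9) = mex{0} = 1
g(10) = mex{0,1} = 2
g(11) = mex{0,1} = 2
g(12) = mex{0,1} = 2
g(13) = mex{1} = 0
g(14) = mex{1} = 0
So g(14) = 0.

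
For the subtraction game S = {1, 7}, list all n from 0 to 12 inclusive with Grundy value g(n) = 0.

0, 2, 4, 6, 8, 10, 12

Grundy values for subtraction set {1, 7}:
k:     0  1  2  3  4  5  6  7  8  9 10 11 12
g(k):  0  1  0  1  0  1  0  1  0  1  0  1  0
The P-positions (g = 0) in 0..12 are 0, 2, 4, 6, 8, 10, 12.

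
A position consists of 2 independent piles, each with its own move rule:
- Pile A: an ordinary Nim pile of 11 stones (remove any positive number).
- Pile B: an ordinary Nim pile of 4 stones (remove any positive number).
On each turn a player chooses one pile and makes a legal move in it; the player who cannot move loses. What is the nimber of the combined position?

Pile A is a plain Nim pile of size 11, so its Grundy value is 11.
Pile B is a plain Nim pile of size 4, so its Grundy value is 4.
By the Sprague-Grundy theorem, the Grundy value of a sum of independent games is the XOR of the component values.
Combined value = 11 ⊕ 4 = 15.

15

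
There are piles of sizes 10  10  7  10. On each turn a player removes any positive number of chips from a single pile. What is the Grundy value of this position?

Compute the nim-sum pairwise:
10 ^ 10 = 0
0 ^ 7 = 7
7 ^ 10 = 13

13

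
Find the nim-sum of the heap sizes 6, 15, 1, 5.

Nim-sum: 6 ⊕ 15 ⊕ 1 ⊕ 5 = 13.

13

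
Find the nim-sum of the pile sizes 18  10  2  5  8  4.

19

Compute the nim-sum pairwise:
18 ^ 10 = 24
24 ^ 2 = 26
26 ^ 5 = 31
31 ^ 8 = 23
23 ^ 4 = 19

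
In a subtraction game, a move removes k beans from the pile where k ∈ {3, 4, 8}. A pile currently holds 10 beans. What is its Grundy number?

1

Build the Grundy sequence with g(k) = mex{g(k−s) : s ∈ {3, 4, 8}, s ≤ k}:
k:     0  1  2  3  4  5  6  7  8  9 10
g(k):  0  0  0  1  1  1  2  0  2  3  1
So g(10) = 1.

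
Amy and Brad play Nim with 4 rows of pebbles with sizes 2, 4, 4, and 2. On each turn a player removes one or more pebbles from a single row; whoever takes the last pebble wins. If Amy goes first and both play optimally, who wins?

Brad wins

Write each in binary and XOR column by column:
  010  (2)
  100  (4)
  100  (4)
  010  (2)
  ---
  000  (0)
The nim-sum is 0, so this is a P-position: the player to move is in a losing position under optimal play; Amy is about to move from it and so loses — Brad wins.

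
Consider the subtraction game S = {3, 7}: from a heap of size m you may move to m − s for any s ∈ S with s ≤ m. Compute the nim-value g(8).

2

Compute g(0), g(1), … for moves {3, 7}:
g(0) = mex{} = 0
g(1) = mex{} = 0
g(2) = mex{} = 0
g(3) = mex{0} = 1
g(4) = mex{0} = 1
g(5) = mex{0} = 1
g(6) = mex{1} = 0
g(7) = mex{0,1} = 2
g(8) = mex{0,1} = 2
So g(8) = 2.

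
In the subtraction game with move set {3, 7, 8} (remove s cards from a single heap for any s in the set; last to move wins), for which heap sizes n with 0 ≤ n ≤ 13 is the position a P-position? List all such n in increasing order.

0, 1, 2, 6, 11, 12

Compute g(0), g(1), … for moves {3, 7, 8}:
k:     0  1  2  3  4  5  6  7  8  9 10 11 12 13
g(k):  0  0  0  1  1  1  0  2  2  1  3  0  0  2
The P-positions (g = 0) in 0..13 are 0, 1, 2, 6, 11, 12.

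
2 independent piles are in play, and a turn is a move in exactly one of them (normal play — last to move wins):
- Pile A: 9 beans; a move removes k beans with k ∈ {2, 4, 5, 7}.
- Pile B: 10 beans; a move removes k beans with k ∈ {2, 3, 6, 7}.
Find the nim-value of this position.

For pile A, compute g(0), g(1), … with moves {2, 4, 5, 7}:
k:     0  1  2  3  4  5  6  7  8  9
g(k):  0  0  1  1  2  2  3  3  4  0
So g(9) = 0.
For pile B, compute g(0), g(1), … with moves {2, 3, 6, 7}:
k:     0  1  2  3  4  5  6  7  8  9 10
g(k):  0  0  1  1  2  0  3  1  2  0  0
So g(10) = 0.
By the Sprague-Grundy theorem, the Grundy value of a sum of independent games is the XOR of the component values.
Combined value = 0 ⊕ 0 = 0.

0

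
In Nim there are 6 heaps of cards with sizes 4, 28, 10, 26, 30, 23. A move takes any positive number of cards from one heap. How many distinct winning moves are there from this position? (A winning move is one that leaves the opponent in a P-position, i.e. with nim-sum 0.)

Bitwise XOR of the heap sizes:
  00100  (4)
  11100  (28)
  01010  (10)
  11010  (26)
  11110  (30)
  10111  (23)
  -----
  00001  (1)
The overall nim-sum is X = 1. A heap of size p has a winning move iff p XOR X < p (reduce it to p XOR X).
  4: 4 XOR 1 = 5 ≥ 4 — no move.
  28: 28 XOR 1 = 29 ≥ 28 — no move.
  10: 10 XOR 1 = 11 ≥ 10 — no move.
  26: 26 XOR 1 = 27 ≥ 26 — no move.
  30: 30 XOR 1 = 31 ≥ 30 — no move.
  23: 23 XOR 1 = 22 < 23 — winning move (to 22).
That gives 1 winning move.

1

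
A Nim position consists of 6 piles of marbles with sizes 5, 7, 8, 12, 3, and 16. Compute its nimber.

Nim-sum: 5 ⊕ 7 ⊕ 8 ⊕ 12 ⊕ 3 ⊕ 16 = 21.

21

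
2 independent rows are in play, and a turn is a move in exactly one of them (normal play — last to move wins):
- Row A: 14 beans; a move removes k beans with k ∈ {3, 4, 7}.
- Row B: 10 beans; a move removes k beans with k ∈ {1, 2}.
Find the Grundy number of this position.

For row A, compute g(0), g(1), … with moves {3, 4, 7}:
g(0) = mex{} = 0
g(1) = mex{} = 0
g(2) = mex{} = 0
g(3) = mex{0} = 1
g(4) = mex{0} = 1
g(5) = mex{0} = 1
g(6) = mex{0,1} = 2
g(7) = mex{0,1} = 2
g(8) = mex{0,1} = 2
g(9) = mex{0,1,2} = 3
g(10) = mex{1,2} = 0
g(11) = mex{1,2} = 0
g(12) = mex{1,2,3} = 0
g(13) = mex{0,2,3} = 1
g(14) = mex{0,2} = 1
So g(14) = 1.
Build the Grundy sequence for row B with g(k) = mex{g(k−s) : s ∈ {1, 2}, s ≤ k}:
k:     0  1  2  3  4  5  6  7  8  9 10
g(k):  0  1  2  0  1  2  0  1  2  0  1
So g(10) = 1.
By the Sprague-Grundy theorem, the Grundy value of a sum of independent games is the XOR of the component values.
Combined value = 1 ⊕ 1 = 0.

0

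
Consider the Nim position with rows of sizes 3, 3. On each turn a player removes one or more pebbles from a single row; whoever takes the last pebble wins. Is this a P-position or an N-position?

Bitwise XOR of the heap sizes:
  11  (3)
  11  (3)
  --
  00  (0)
The nim-sum is 0, so this is a P-position: the player to move is in a losing position under optimal play.

P-position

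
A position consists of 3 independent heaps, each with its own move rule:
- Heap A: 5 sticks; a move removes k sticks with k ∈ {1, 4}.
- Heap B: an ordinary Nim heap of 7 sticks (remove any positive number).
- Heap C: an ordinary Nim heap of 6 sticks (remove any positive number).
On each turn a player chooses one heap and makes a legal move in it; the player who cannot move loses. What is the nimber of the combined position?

For heap A, compute g(0), g(1), … with moves {1, 4}:
g(0) = mex{} = 0
g(1) = mex{0} = 1
g(2) = mex{1} = 0
g(3) = mex{0} = 1
g(4) = mex{0,1} = 2
g(5) = mex{1,2} = 0
So g(5) = 0.
Heap B is a plain Nim heap of size 7, so its Grundy value is 7.
Heap C is a plain Nim heap of size 6, so its Grundy value is 6.
By the Sprague-Grundy theorem, the Grundy value of a sum of independent games is the XOR of the component values.
Combined value = 0 XOR 7 XOR 6 = 1.

1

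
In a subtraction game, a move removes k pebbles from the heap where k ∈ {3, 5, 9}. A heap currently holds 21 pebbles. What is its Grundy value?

1

Grundy values for subtraction set {3, 5, 9}:
k:     0  1  2  3  4  5  6  7  8  9 10 11 12 13 14 15 16 17 18 19 20 21
g(k):  0  0  0  1  1  1  2  2  0  3  3  1  0  2  0  1  0  1  0  1  0  1
So g(21) = 1.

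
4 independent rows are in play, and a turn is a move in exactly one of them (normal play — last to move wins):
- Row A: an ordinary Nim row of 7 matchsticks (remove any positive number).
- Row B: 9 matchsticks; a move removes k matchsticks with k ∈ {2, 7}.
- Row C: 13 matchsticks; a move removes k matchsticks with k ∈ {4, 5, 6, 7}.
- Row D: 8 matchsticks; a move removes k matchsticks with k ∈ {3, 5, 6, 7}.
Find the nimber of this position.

5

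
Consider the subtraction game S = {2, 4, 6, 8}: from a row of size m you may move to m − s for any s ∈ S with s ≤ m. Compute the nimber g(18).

4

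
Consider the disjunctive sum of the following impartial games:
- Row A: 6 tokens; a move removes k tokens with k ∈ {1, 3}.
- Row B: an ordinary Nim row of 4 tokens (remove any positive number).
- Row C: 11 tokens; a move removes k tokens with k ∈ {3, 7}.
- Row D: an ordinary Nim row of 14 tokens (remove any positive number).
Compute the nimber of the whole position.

10

Build the Grundy sequence for row A with g(k) = mex{g(k−s) : s ∈ {1, 3}, s ≤ k}:
g(0) = mex{} = 0
g(1) = mex{0} = 1
g(2) = mex{1} = 0
g(3) = mex{0} = 1
g(4) = mex{1} = 0
g(5) = mex{0} = 1
g(6) = mex{1} = 0
So g(6) = 0.
Row B is a plain Nim row of size 4, so its Grundy value is 4.
Build the Grundy sequence for row C with g(k) = mex{g(k−s) : s ∈ {3, 7}, s ≤ k}:
k:     0  1  2  3  4  5  6  7  8  9 10 11
g(k):  0  0  0  1  1  1  0  2  2  1  0  0
So g(11) = 0.
Row D is a plain Nim row of size 14, so its Grundy value is 14.
By the Sprague-Grundy theorem, the Grundy value of a sum of independent games is the XOR of the component values.
Combined value = 0 XOR 4 XOR 0 XOR 14 = 10.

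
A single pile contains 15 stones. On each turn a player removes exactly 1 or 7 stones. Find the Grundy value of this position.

Compute g(0), g(1), … for moves {1, 7}:
k:     0  1  2  3  4  5  6  7  8  9 10 11 12 13 14 15
g(k):  0  1  0  1  0  1  0  1  0  1  0  1  0  1  0  1
So g(15) = 1.

1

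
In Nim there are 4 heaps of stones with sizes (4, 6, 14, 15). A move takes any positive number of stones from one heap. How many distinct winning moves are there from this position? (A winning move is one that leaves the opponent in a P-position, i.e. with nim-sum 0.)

3

Compute the nim-sum pairwise:
4 XOR 6 = 2
2 XOR 14 = 12
12 XOR 15 = 3
The overall nim-sum is X = 3. A heap of size p has a winning move iff p XOR X < p (reduce it to p XOR X).
  4: 4 XOR 3 = 7 ≥ 4 — no move.
  6: 6 XOR 3 = 5 < 6 — winning move (to 5).
  14: 14 XOR 3 = 13 < 14 — winning move (to 13).
  15: 15 XOR 3 = 12 < 15 — winning move (to 12).
That gives 3 winning moves.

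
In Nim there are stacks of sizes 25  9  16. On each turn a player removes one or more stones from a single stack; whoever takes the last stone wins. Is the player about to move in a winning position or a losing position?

Compute the nim-sum pairwise:
25 ^ 9 = 16
16 ^ 16 = 0
The nim-sum is 0, so this is a P-position: the player to move is in a losing position under optimal play.

Losing position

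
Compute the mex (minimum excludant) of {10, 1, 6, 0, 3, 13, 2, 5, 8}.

4

The values 0, 1, 2, 3 are all present; 4 is the first non-negative integer missing from the set.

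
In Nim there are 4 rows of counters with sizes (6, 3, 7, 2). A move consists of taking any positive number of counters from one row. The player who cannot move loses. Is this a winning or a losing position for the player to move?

Losing position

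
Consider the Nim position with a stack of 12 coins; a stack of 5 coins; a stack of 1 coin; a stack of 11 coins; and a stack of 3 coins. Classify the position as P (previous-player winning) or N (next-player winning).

In binary:
  1100  (12)
  0101  (5)
  0001  (1)
  1011  (11)
  0011  (3)
  ----
  0000  (0)
The nim-sum is 0, so this is a P-position: the player to move is in a losing position under optimal play.

P-position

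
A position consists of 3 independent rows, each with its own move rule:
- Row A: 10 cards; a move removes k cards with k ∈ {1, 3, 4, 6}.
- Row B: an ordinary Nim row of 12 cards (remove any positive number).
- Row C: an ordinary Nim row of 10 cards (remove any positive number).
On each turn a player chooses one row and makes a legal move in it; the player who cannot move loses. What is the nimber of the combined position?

Build the Grundy sequence for row A with g(k) = mex{g(k−s) : s ∈ {1, 3, 4, 6}, s ≤ k}:
g(0) = mex{} = 0
g(1) = mex{0} = 1
g(2) = mex{1} = 0
g(3) = mex{0} = 1
g(4) = mex{0,1} = 2
g(5) = mex{0,1,2} = 3
g(6) = mex{0,1,3} = 2
g(7) = mex{1,2} = 0
g(8) = mex{0,2,3} = 1
g(9) = mex{1,2,3} = 0
g(10) = mex{0,2} = 1
So g(10) = 1.
Row B is a plain Nim row of size 12, so its Grundy value is 12.
Row C is a plain Nim row of size 10, so its Grundy value is 10.
By the Sprague-Grundy theorem, the Grundy value of a sum of independent games is the XOR of the component values.
Combined value = 1 XOR 12 XOR 10 = 7.

7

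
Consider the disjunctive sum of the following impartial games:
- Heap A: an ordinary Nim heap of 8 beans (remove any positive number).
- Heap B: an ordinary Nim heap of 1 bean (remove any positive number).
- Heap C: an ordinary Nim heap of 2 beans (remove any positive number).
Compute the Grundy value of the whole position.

11

Heap A is a plain Nim heap of size 8, so its Grundy value is 8.
Heap B is a plain Nim heap of size 1, so its Grundy value is 1.
Heap C is a plain Nim heap of size 2, so its Grundy value is 2.
By the Sprague-Grundy theorem, the Grundy value of a sum of independent games is the XOR of the component values.
Combined value = 8 XOR 1 XOR 2 = 11.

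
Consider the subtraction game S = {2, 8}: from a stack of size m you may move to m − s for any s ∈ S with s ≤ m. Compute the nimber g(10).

Grundy values for subtraction set {2, 8}:
k:     0  1  2  3  4  5  6  7  8  9 10
g(k):  0  0  1  1  0  0  1  1  2  2  0
So g(10) = 0.

0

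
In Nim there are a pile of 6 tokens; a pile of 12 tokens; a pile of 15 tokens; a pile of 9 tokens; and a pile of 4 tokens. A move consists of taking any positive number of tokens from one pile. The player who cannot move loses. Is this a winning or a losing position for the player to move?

Winning position

In binary:
  0110  (6)
  1100  (12)
  1111  (15)
  1001  (9)
  0100  (4)
  ----
  1000  (8)
The nim-sum is 8 ≠ 0, so this is an N-position: the player to move can win.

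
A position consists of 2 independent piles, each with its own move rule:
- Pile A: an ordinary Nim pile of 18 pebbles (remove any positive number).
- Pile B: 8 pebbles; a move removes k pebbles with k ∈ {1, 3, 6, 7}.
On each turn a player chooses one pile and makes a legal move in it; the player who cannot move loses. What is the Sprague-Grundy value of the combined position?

16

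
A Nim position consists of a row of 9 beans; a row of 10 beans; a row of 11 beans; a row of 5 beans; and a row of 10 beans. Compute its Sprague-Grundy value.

Write each in binary and XOR column by column:
  1001  (9)
  1010  (10)
  1011  (11)
  0101  (5)
  1010  (10)
  ----
  0111  (7)

7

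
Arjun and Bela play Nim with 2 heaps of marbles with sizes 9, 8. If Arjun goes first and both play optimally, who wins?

Bitwise XOR of the heap sizes:
  1001  (9)
  1000  (8)
  ----
  0001  (1)
The nim-sum is 1 ≠ 0, so this is an N-position: the player to move can win; Arjun has a winning move.

Arjun wins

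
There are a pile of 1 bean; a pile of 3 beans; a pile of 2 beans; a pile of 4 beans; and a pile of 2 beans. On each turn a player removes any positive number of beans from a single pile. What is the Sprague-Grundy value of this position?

6

Compute the nim-sum pairwise:
1 ⊕ 3 = 2
2 ⊕ 2 = 0
0 ⊕ 4 = 4
4 ⊕ 2 = 6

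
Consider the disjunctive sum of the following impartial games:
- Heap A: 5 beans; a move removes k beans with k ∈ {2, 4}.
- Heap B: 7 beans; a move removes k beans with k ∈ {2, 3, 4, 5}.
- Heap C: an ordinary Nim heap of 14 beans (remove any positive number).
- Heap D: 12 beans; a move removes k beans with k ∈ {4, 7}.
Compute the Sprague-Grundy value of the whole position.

12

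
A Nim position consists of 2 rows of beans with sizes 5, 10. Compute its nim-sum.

Write each in binary and XOR column by column:
  0101  (5)
  1010  (10)
  ----
  1111  (15)

15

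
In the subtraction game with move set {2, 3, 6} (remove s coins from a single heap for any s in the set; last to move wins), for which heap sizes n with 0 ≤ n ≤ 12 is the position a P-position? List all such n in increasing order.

Compute g(0), g(1), … for moves {2, 3, 6}:
g(0) = mex{} = 0
g(1) = mex{} = 0
g(2) = mex{0} = 1
g(3) = mex{0} = 1
g(4) = mex{0,1} = 2
g(5) = mex{1} = 0
g(6) = mex{0,1,2} = 3
g(7) = mex{0,2} = 1
g(8) = mex{0,1,3} = 2
g(9) = mex{1,3} = 0
g(10) = mex{1,2} = 0
g(11) = mex{0,2} = 1
g(12) = mex{0,3} = 1
The P-positions (g = 0) in 0..12 are 0, 1, 5, 9, 10.

0, 1, 5, 9, 10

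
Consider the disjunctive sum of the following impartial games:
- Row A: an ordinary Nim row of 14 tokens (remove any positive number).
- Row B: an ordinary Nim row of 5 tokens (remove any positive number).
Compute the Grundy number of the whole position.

11

Row A is a plain Nim row of size 14, so its Grundy value is 14.
Row B is a plain Nim row of size 5, so its Grundy value is 5.
The value of a disjunctive sum is the nim-sum of the parts.
Combined value = 14 ⊕ 5 = 11.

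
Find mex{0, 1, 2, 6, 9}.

3

The values 0, 1, 2 are all present; 3 is the first non-negative integer missing from the set.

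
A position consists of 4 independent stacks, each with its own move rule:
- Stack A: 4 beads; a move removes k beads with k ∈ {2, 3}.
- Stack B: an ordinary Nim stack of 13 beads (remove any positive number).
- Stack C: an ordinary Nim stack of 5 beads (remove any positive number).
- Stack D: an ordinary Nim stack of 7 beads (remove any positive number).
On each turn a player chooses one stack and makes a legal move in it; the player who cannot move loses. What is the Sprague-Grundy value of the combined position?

13

Build the Grundy sequence for stack A with g(k) = mex{g(k−s) : s ∈ {2, 3}, s ≤ k}:
g(0) = mex{} = 0
g(1) = mex{} = 0
g(2) = mex{0} = 1
g(3) = mex{0} = 1
g(4) = mex{0,1} = 2
So g(4) = 2.
Stack B is a plain Nim stack of size 13, so its Grundy value is 13.
Stack C is a plain Nim stack of size 5, so its Grundy value is 5.
Stack D is a plain Nim stack of size 7, so its Grundy value is 7.
The value of a disjunctive sum is the nim-sum of the parts.
Combined value = 2 ⊕ 13 ⊕ 5 ⊕ 7 = 13.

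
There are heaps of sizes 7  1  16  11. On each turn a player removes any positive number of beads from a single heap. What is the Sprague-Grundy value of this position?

29

Compute the nim-sum pairwise:
7 ⊕ 1 = 6
6 ⊕ 16 = 22
22 ⊕ 11 = 29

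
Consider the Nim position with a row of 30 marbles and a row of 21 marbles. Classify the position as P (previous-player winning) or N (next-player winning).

Write each in binary and XOR column by column:
  11110  (30)
  10101  (21)
  -----
  01011  (11)
The nim-sum is 11 ≠ 0, so this is an N-position: the player to move can win.

N-position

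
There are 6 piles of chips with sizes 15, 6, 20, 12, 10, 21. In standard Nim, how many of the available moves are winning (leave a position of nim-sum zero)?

Nim-sum: 15 ⊕ 6 ⊕ 20 ⊕ 12 ⊕ 10 ⊕ 21 = 14.
The overall nim-sum is X = 14. A pile of size p has a winning move iff p XOR X < p (reduce it to p XOR X).
  15: 15 XOR 14 = 1 < 15 — winning move (to 1).
  6: 6 XOR 14 = 8 ≥ 6 — no move.
  20: 20 XOR 14 = 26 ≥ 20 — no move.
  12: 12 XOR 14 = 2 < 12 — winning move (to 2).
  10: 10 XOR 14 = 4 < 10 — winning move (to 4).
  21: 21 XOR 14 = 27 ≥ 21 — no move.
That gives 3 winning moves.

3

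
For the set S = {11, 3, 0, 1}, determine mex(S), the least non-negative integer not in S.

2

The values 0, 1 are all present; 2 is the first non-negative integer missing from the set.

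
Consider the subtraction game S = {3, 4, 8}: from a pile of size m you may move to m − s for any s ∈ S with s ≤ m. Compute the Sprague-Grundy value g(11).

3

Build the Grundy sequence with g(k) = mex{g(k−s) : s ∈ {3, 4, 8}, s ≤ k}:
k:     0  1  2  3  4  5  6  7  8  9 10 11
g(k):  0  0  0  1  1  1  2  0  2  3  1  3
So g(11) = 3.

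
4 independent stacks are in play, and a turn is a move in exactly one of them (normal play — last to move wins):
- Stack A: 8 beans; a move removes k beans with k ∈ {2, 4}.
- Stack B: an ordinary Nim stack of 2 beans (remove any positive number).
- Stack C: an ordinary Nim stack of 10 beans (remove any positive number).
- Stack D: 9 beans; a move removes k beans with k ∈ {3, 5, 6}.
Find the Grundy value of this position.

9

For stack A, compute g(0), g(1), … with moves {2, 4}:
g(0) = mex{} = 0
g(1) = mex{} = 0
g(2) = mex{0} = 1
g(3) = mex{0} = 1
g(4) = mex{0,1} = 2
g(5) = mex{0,1} = 2
g(6) = mex{1,2} = 0
g(7) = mex{1,2} = 0
g(8) = mex{0,2} = 1
So g(8) = 1.
Stack B is a plain Nim stack of size 2, so its Grundy value is 2.
Stack C is a plain Nim stack of size 10, so its Grundy value is 10.
Build the Grundy sequence for stack D with g(k) = mex{g(k−s) : s ∈ {3, 5, 6}, s ≤ k}:
g(0) = mex{} = 0
g(1) = mex{} = 0
g(2) = mex{} = 0
g(3) = mex{0} = 1
g(4) = mex{0} = 1
g(5) = mex{0} = 1
g(6) = mex{0,1} = 2
g(7) = mex{0,1} = 2
g(8) = mex{0,1} = 2
g(9) = mex{1,2} = 0
So g(9) = 0.
By the Sprague-Grundy theorem, the Grundy value of a sum of independent games is the XOR of the component values.
Combined value = 1 ⊕ 2 ⊕ 10 ⊕ 0 = 9.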